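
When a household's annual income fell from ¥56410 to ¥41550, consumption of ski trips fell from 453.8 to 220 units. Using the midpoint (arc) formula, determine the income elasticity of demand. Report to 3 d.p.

ΔQ = 220 − 453.8 = -233.8; midpoint Q̄ = (453.8 + 220)/2 = 336.9.
ΔI = 41550 − 56410 = -14860; midpoint Ī = (56410 + 41550)/2 = 48980.
η = (ΔQ/Q̄) ÷ (ΔI/Ī) = (-233.8/336.9) ÷ (-14860/48980) = 2.287.

2.287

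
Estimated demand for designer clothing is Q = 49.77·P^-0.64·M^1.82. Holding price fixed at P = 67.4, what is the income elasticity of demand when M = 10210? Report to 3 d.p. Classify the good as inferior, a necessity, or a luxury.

For a multiplicative demand Q = A·P^α·M^β, the income elasticity is β everywhere.
Here β = 1.82, so η = 1.820.
Since η > 1, this is a luxury.

1.820 (luxury)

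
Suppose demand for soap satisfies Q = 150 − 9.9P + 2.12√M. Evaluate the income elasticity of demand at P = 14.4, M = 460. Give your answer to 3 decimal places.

At P = 14.4, M = 460: Q = 52.909.
Holding P constant, ∂Q/∂M = 2.12/(2√M) = 0.0494228.
η_M = (∂Q/∂M)·(M/Q) = 0.0494228 × (460/52.909) = 0.430.

0.430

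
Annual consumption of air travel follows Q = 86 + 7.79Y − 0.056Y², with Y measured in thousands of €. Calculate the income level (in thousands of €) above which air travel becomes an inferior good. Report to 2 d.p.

69.55

dQ/dY = 7.79 − 0.112Y.
The good is inferior where dQ/dY < 0. Setting dQ/dY = 0 gives Y = 7.79 / 0.112 = 69.55.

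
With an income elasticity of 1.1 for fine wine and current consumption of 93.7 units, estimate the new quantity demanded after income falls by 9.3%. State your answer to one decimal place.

%ΔQ ≈ η × %ΔI = 1.1 × (-9.3%) = -10.23%.
New Q ≈ 93.7 × (1 − 0.1023) = 84.1.

84.1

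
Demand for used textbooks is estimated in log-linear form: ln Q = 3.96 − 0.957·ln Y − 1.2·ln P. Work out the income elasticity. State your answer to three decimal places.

-0.957

In a log-linear demand, the coefficient on ln Y is the income elasticity.
So η = -0.957.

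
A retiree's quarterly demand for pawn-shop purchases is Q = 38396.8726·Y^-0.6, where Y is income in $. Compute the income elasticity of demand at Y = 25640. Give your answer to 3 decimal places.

For Q = A·Y^β the income elasticity is constant and equal to β.
Here β = -0.6, so η = -0.600.

-0.600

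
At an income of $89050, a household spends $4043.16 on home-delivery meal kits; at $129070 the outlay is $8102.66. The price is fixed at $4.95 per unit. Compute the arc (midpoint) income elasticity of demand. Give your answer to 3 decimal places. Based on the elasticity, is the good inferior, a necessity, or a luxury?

1.822 (luxury)

With a constant price, Q₁ = 4043.16/4.95 = 816.800 and Q₂ = 8102.66/4.95 = 1636.901 (equivalently, work directly with expenditure since P cancels).
Midpoint %ΔQ = (8102.66 − 4043.16)/6072.91 = 0.66846; midpoint %ΔI = (129070 − 89050)/109060 = 0.36695.
η = 0.66846 / 0.36695 = 1.822.
η > 1 ⇒ luxury.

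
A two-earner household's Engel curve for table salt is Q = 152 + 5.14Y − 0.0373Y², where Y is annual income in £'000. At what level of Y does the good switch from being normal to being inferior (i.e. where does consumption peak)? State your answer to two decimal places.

dQ/dY = 5.14 − 0.0746Y.
The good is inferior where dQ/dY < 0. Setting dQ/dY = 0 gives Y = 5.14 / 0.0746 = 68.90.

68.90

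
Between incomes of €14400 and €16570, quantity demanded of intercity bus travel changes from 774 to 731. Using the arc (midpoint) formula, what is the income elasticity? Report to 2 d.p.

ΔQ = 731 − 774 = -43; midpoint Q̄ = (774 + 731)/2 = 752.5.
ΔI = 16570 − 14400 = 2170; midpoint Ī = (14400 + 16570)/2 = 15485.
η = (ΔQ/Q̄) ÷ (ΔI/Ī) = (-43/752.5) ÷ (2170/15485) = -0.41.

-0.41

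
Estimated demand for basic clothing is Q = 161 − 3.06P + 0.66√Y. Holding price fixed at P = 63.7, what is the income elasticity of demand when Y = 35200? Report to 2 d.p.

0.69

At P = 63.7, Y = 35200: Q = 89.905.
Holding P constant, ∂Q/∂Y = 0.66/(2√Y) = 0.00175891.
η_Y = (∂Q/∂Y)·(Y/Q) = 0.00175891 × (35200/89.905) = 0.69.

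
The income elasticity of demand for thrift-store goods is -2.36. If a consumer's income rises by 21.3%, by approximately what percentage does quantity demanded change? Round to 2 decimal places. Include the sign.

-50.27%

%ΔQ ≈ η × %ΔI = -2.36 × 21.3% = -50.27%.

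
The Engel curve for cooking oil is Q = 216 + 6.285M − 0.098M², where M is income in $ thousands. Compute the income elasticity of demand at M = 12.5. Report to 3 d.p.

At M = 12.5: Q = 279.2500.
dQ/dM = 6.285 − 0.196M = 3.83500.
η = (dQ/dM)·(M/Q) = 3.83500 × (12.5/279.2500) = 0.172.

0.172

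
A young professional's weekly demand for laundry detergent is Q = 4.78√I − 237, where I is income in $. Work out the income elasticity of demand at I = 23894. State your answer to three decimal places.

0.736

At I = 23894: Q = 501.877.
dQ/dI = 4.78/(2√I) = 0.0154616 at this income.
η = (dQ/dI)·(I/Q) = 0.0154616 × (23894/501.877) = 0.736.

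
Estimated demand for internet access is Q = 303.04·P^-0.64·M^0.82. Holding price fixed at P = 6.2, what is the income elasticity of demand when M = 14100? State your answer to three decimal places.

0.820

For a multiplicative demand Q = A·P^α·M^β, the income elasticity is β everywhere.
Here β = 0.82, so η = 0.820.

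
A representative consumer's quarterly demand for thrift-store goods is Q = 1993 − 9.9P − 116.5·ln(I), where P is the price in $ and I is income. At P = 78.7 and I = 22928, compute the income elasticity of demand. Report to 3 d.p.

-2.636

At P = 78.7, I = 22928: Q = 44.197.
Holding P constant, ∂Q/∂I = -116.5/I = -0.00508112.
η_I = (∂Q/∂I)·(I/Q) = -0.00508112 × (22928/44.197) = -2.636.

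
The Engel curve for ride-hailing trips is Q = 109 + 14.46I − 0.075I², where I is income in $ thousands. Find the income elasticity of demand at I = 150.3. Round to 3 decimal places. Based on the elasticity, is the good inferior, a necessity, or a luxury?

-2.066 (inferior good)

At I = 150.3: Q = 588.0813.
dQ/dI = 14.46 − 0.15I = -8.08500.
η = (dQ/dI)·(I/Q) = -8.08500 × (150.3/588.0813) = -2.066.
η < 0 ⇒ inferior good.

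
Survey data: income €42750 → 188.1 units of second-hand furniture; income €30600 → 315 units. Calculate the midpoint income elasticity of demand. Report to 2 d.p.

ΔQ = 315 − 188.1 = 126.9; midpoint Q̄ = (188.1 + 315)/2 = 251.55.
ΔI = 30600 − 42750 = -12150; midpoint Ī = (42750 + 30600)/2 = 36675.
η = (ΔQ/Q̄) ÷ (ΔI/Ī) = (126.9/251.55) ÷ (-12150/36675) = -1.52.

-1.52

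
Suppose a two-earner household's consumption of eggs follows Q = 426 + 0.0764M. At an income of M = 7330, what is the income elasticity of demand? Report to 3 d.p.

0.568

At M = 7330: Q = 986.012.
dQ/dM = 0.0764.
η = (dQ/dM)·(M/Q) = 0.0764 × (7330/986.012) = 0.568.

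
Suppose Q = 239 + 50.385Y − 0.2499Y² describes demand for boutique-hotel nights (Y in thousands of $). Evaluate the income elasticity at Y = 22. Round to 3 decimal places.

0.707

At Y = 22: Q = 1226.5184.
dQ/dY = 50.385 − 0.4998Y = 39.38940.
η = (dQ/dY)·(Y/Q) = 39.38940 × (22/1226.5184) = 0.707.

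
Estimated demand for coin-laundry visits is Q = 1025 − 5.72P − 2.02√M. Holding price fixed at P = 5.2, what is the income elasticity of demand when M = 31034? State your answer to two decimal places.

-0.28

At P = 5.2, M = 31034: Q = 639.403.
Holding P constant, ∂Q/∂M = -2.02/(2√M) = -0.00573327.
η_M = (∂Q/∂M)·(M/Q) = -0.00573327 × (31034/639.403) = -0.28.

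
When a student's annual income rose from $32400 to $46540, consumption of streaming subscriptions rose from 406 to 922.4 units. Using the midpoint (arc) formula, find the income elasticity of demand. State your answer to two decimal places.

ΔQ = 922.4 − 406 = 516.4; midpoint Q̄ = (406 + 922.4)/2 = 664.2.
ΔI = 46540 − 32400 = 14140; midpoint Ī = (32400 + 46540)/2 = 39470.
η = (ΔQ/Q̄) ÷ (ΔI/Ī) = (516.4/664.2) ÷ (14140/39470) = 2.17.

2.17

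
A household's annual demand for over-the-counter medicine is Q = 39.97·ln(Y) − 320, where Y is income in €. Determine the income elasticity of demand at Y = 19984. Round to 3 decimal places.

At Y = 19984: Q = 75.810.
dQ/dY = 39.97/Y = 0.0020001 at this income.
η = (dQ/dY)·(Y/Q) = 0.0020001 × (19984/75.810) = 0.527.

0.527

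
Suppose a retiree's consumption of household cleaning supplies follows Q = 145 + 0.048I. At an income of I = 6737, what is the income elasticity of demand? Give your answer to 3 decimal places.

At I = 6737: Q = 468.376.
dQ/dI = 0.048.
η = (dQ/dI)·(I/Q) = 0.048 × (6737/468.376) = 0.690.

0.690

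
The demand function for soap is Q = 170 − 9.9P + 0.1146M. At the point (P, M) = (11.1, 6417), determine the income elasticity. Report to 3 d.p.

At P = 11.1, M = 6417: Q = 795.498.
Holding P constant, ∂Q/∂M = 0.1146.
η_M = (∂Q/∂M)·(M/Q) = 0.1146 × (6417/795.498) = 0.924.

0.924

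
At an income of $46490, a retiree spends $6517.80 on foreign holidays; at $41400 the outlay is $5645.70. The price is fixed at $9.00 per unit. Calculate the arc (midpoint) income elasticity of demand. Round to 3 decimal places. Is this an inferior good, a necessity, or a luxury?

With a constant price, Q₁ = 6517.80/9.00 = 724.200 and Q₂ = 5645.70/9.00 = 627.300 (equivalently, work directly with expenditure since P cancels).
Midpoint %ΔQ = (5645.70 − 6517.80)/6081.75 = -0.14340; midpoint %ΔI = (41400 − 46490)/43945 = -0.11583.
η = -0.14340 / -0.11583 = 1.238.
η > 1 ⇒ luxury.

1.238 (luxury)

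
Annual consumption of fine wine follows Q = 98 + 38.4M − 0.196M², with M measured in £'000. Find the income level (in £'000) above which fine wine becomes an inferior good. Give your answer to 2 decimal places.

97.96

dQ/dM = 38.4 − 0.392M.
The good is inferior where dQ/dM < 0. Setting dQ/dM = 0 gives M = 38.4 / 0.392 = 97.96.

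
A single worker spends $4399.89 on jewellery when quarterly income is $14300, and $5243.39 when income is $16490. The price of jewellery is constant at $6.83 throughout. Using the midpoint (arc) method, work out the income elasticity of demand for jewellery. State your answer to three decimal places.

With a constant price, Q₁ = 4399.89/6.83 = 644.201 and Q₂ = 5243.39/6.83 = 767.700 (equivalently, work directly with expenditure since P cancels).
Midpoint %ΔQ = (5243.39 − 4399.89)/4821.64 = 0.17494; midpoint %ΔI = (16490 − 14300)/15395 = 0.14225.
η = 0.17494 / 0.14225 = 1.230.

1.230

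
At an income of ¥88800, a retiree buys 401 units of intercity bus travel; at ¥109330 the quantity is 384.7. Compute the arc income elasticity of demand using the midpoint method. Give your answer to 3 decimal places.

-0.200

ΔQ = 384.7 − 401 = -16.3; midpoint Q̄ = (401 + 384.7)/2 = 392.85.
ΔI = 109330 − 88800 = 20530; midpoint Ī = (88800 + 109330)/2 = 99065.
η = (ΔQ/Q̄) ÷ (ΔI/Ī) = (-16.3/392.85) ÷ (20530/99065) = -0.200.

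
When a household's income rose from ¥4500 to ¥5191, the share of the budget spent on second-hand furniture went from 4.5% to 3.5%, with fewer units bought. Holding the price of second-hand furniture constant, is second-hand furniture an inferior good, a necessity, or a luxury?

inferior good

Quantity demanded falls as income rises, so η < 0.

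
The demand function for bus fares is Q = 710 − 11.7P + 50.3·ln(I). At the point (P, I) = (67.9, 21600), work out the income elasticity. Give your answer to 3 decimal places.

0.120

At P = 67.9, I = 21600: Q = 417.587.
Holding P constant, ∂Q/∂I = 50.3/I = 0.0023287.
η_I = (∂Q/∂I)·(I/Q) = 0.0023287 × (21600/417.587) = 0.120.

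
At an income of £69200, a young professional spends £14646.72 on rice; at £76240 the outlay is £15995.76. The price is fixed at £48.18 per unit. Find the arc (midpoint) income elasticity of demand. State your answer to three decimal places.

0.910

With a constant price, Q₁ = 14646.72/48.18 = 304.000 and Q₂ = 15995.76/48.18 = 332.000 (equivalently, work directly with expenditure since P cancels).
Midpoint %ΔQ = (15995.76 − 14646.72)/15321.24 = 0.08805; midpoint %ΔI = (76240 − 69200)/72720 = 0.09681.
η = 0.08805 / 0.09681 = 0.910.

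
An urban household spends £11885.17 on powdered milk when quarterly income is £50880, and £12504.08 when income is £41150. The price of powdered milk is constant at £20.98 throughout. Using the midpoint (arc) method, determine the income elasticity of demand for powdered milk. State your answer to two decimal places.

-0.24

With a constant price, Q₁ = 11885.17/20.98 = 566.500 and Q₂ = 12504.08/20.98 = 596.000 (equivalently, work directly with expenditure since P cancels).
Midpoint %ΔQ = (12504.08 − 11885.17)/12194.63 = 0.05075; midpoint %ΔI = (41150 − 50880)/46015 = -0.21145.
η = 0.05075 / -0.21145 = -0.24.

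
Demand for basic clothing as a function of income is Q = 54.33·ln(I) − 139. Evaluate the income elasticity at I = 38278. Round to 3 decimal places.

0.125

At I = 38278: Q = 434.324.
dQ/dI = 54.33/I = 0.00141935 at this income.
η = (dQ/dI)·(I/Q) = 0.00141935 × (38278/434.324) = 0.125.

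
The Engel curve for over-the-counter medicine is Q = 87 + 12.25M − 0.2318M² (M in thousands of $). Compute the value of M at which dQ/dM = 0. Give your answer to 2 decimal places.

dQ/dM = 12.25 − 0.4636M.
The good is inferior where dQ/dM < 0. Setting dQ/dM = 0 gives M = 12.25 / 0.4636 = 26.42.

26.42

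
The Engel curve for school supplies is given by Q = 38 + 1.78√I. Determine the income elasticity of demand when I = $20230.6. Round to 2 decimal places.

At I = 20230.6: Q = 291.177.
dQ/dI = 1.78/(2√I) = 0.00625728 at this income.
η = (dQ/dI)·(I/Q) = 0.00625728 × (20230.6/291.177) = 0.43.

0.43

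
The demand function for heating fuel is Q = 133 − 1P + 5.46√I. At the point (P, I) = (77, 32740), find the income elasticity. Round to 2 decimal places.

0.47

At P = 77, I = 32740: Q = 1043.943.
Holding P constant, ∂Q/∂I = 5.46/(2√I) = 0.0150877.
η_I = (∂Q/∂I)·(I/Q) = 0.0150877 × (32740/1043.943) = 0.47.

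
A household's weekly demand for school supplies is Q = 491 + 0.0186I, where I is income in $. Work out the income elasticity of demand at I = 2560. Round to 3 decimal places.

At I = 2560: Q = 538.616.
dQ/dI = 0.0186.
η = (dQ/dI)·(I/Q) = 0.0186 × (2560/538.616) = 0.088.

0.088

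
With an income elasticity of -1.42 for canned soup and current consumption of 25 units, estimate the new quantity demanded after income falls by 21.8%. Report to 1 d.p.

32.7

%ΔQ ≈ η × %ΔI = -1.42 × (-21.8%) = 30.956%.
New Q ≈ 25 × (1 + 0.30956) = 32.7.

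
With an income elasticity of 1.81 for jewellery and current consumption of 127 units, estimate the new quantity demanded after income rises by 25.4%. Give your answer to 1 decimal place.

185.4

%ΔQ ≈ η × %ΔI = 1.81 × 25.4% = 45.974%.
New Q ≈ 127 × (1 + 0.45974) = 185.4.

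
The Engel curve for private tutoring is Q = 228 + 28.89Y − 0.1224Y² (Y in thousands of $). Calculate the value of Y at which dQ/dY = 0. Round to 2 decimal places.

dQ/dY = 28.89 − 0.2448Y.
The good is inferior where dQ/dY < 0. Setting dQ/dY = 0 gives Y = 28.89 / 0.2448 = 118.01.

118.01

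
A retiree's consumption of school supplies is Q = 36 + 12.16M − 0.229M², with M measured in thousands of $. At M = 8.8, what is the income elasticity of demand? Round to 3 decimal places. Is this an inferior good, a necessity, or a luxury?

0.571 (necessity)

At M = 8.8: Q = 125.2742.
dQ/dM = 12.16 − 0.458M = 8.12960.
η = (dQ/dM)·(M/Q) = 8.12960 × (8.8/125.2742) = 0.571.
0 < η < 1 ⇒ necessity.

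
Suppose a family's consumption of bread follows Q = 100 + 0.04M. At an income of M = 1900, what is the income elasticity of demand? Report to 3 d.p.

0.432

At M = 1900: Q = 176.000.
dQ/dM = 0.04.
η = (dQ/dM)·(M/Q) = 0.04 × (1900/176.000) = 0.432.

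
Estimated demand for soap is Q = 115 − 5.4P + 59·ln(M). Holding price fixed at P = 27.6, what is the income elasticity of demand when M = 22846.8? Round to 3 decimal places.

At P = 27.6, M = 22846.8: Q = 558.117.
Holding P constant, ∂Q/∂M = 59/M = 0.00258242.
η_M = (∂Q/∂M)·(M/Q) = 0.00258242 × (22846.8/558.117) = 0.106.

0.106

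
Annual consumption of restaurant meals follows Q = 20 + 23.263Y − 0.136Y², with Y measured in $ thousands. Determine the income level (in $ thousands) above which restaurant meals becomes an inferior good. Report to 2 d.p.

dQ/dY = 23.263 − 0.272Y.
The good is inferior where dQ/dY < 0. Setting dQ/dY = 0 gives Y = 23.263 / 0.272 = 85.53.

85.53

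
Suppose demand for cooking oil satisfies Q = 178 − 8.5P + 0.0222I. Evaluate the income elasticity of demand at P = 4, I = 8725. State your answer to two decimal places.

0.57

At P = 4, I = 8725: Q = 337.695.
Holding P constant, ∂Q/∂I = 0.0222.
η_I = (∂Q/∂I)·(I/Q) = 0.0222 × (8725/337.695) = 0.57.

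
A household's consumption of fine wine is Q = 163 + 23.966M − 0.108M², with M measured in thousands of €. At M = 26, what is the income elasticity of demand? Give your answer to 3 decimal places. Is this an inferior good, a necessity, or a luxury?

0.669 (necessity)

At M = 26: Q = 713.1080.
dQ/dM = 23.966 − 0.216M = 18.35000.
η = (dQ/dM)·(M/Q) = 18.35000 × (26/713.1080) = 0.669.
0 < η < 1 ⇒ necessity.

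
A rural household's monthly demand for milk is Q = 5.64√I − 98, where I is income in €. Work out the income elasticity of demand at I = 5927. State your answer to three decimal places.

0.646

At I = 5927: Q = 336.207.
dQ/dI = 5.64/(2√I) = 0.0366296 at this income.
η = (dQ/dI)·(I/Q) = 0.0366296 × (5927/336.207) = 0.646.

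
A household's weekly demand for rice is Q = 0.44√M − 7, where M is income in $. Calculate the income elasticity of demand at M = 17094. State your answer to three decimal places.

At M = 17094: Q = 50.527.
dQ/dM = 0.44/(2√M) = 0.00168268 at this income.
η = (dQ/dM)·(M/Q) = 0.00168268 × (17094/50.527) = 0.569.

0.569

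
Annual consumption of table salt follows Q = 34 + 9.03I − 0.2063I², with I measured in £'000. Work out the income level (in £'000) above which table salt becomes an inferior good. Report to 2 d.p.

21.89

dQ/dI = 9.03 − 0.4126I.
The good is inferior where dQ/dI < 0. Setting dQ/dI = 0 gives I = 9.03 / 0.4126 = 21.89.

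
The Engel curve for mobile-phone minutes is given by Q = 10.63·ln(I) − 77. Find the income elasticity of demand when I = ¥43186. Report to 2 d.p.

At I = 43186: Q = 36.457.
dQ/dI = 10.63/I = 0.000246145 at this income.
η = (dQ/dI)·(I/Q) = 0.000246145 × (43186/36.457) = 0.29.

0.29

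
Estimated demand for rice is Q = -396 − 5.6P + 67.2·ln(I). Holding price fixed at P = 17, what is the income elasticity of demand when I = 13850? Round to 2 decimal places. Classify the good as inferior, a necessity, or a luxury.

0.45 (necessity)

At P = 17, I = 13850: Q = 149.622.
Holding P constant, ∂Q/∂I = 67.2/I = 0.00485199.
η_I = (∂Q/∂I)·(I/Q) = 0.00485199 × (13850/149.622) = 0.45.
Since 0 < η < 1, this is a necessity.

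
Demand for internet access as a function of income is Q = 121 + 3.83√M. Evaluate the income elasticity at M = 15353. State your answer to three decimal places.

At M = 15353: Q = 595.565.
dQ/dM = 3.83/(2√M) = 0.0154551 at this income.
η = (dQ/dM)·(M/Q) = 0.0154551 × (15353/595.565) = 0.398.

0.398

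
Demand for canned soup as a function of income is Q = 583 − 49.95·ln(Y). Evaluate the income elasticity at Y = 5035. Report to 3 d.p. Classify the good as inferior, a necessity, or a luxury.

At Y = 5035: Q = 157.218.
dQ/dY = -49.95/Y = -0.00992056 at this income.
η = (dQ/dY)·(Y/Q) = -0.00992056 × (5035/157.218) = -0.318.
Since η < 0, the good is an inferior good.

-0.318 (inferior good)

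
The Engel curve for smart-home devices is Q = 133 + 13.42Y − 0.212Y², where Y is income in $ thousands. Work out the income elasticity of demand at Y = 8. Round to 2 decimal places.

At Y = 8: Q = 226.7920.
dQ/dY = 13.42 − 0.424Y = 10.02800.
η = (dQ/dY)·(Y/Q) = 10.02800 × (8/226.7920) = 0.35.

0.35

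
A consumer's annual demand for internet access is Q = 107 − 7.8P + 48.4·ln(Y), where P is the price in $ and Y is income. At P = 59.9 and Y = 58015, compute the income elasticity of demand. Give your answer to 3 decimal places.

0.284

At P = 59.9, Y = 58015: Q = 170.653.
Holding P constant, ∂Q/∂Y = 48.4/Y = 0.000834267.
η_Y = (∂Q/∂Y)·(Y/Q) = 0.000834267 × (58015/170.653) = 0.284.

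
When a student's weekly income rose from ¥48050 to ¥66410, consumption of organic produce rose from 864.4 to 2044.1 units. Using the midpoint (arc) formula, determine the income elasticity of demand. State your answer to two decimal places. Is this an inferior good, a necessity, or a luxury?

ΔQ = 2044.1 − 864.4 = 1179.7; midpoint Q̄ = (864.4 + 2044.1)/2 = 1454.25.
ΔI = 66410 − 48050 = 18360; midpoint Ī = (48050 + 66410)/2 = 57230.
η = (ΔQ/Q̄) ÷ (ΔI/Ī) = (1179.7/1454.25) ÷ (18360/57230) = 2.53.
η > 1 ⇒ luxury.

2.53 (luxury)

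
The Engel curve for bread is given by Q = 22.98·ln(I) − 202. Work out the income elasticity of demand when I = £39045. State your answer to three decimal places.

At I = 39045: Q = 40.955.
dQ/dI = 22.98/I = 0.000588552 at this income.
η = (dQ/dI)·(I/Q) = 0.000588552 × (39045/40.955) = 0.561.

0.561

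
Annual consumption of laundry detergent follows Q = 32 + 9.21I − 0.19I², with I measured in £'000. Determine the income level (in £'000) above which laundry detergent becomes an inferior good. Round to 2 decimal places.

dQ/dI = 9.21 − 0.38I.
The good is inferior where dQ/dI < 0. Setting dQ/dI = 0 gives I = 9.21 / 0.38 = 24.24.

24.24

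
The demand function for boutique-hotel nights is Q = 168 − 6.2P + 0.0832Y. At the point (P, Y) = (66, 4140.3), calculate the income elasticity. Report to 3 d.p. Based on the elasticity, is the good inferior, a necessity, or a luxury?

At P = 66, Y = 4140.3: Q = 103.273.
Holding P constant, ∂Q/∂Y = 0.0832.
η_Y = (∂Q/∂Y)·(Y/Q) = 0.0832 × (4140.3/103.273) = 3.336.
Since η > 1, this is a luxury.

3.336 (luxury)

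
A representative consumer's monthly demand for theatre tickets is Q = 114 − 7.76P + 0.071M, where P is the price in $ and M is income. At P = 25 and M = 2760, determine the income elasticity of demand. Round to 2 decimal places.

1.69

At P = 25, M = 2760: Q = 115.960.
Holding P constant, ∂Q/∂M = 0.071.
η_M = (∂Q/∂M)·(M/Q) = 0.071 × (2760/115.960) = 1.69.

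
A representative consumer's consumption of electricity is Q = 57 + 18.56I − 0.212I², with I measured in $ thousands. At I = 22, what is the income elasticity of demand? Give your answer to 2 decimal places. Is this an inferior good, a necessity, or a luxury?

0.56 (necessity)

At I = 22: Q = 362.7120.
dQ/dI = 18.56 − 0.424I = 9.23200.
η = (dQ/dI)·(I/Q) = 9.23200 × (22/362.7120) = 0.56.
0 < η < 1 ⇒ necessity.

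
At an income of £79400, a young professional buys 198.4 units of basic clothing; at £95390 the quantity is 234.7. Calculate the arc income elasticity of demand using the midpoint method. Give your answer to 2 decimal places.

ΔQ = 234.7 − 198.4 = 36.3; midpoint Q̄ = (198.4 + 234.7)/2 = 216.55.
ΔI = 95390 − 79400 = 15990; midpoint Ī = (79400 + 95390)/2 = 87395.
η = (ΔQ/Q̄) ÷ (ΔI/Ī) = (36.3/216.55) ÷ (15990/87395) = 0.92.

0.92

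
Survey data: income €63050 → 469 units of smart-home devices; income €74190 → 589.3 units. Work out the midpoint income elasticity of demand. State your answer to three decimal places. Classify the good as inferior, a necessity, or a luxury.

ΔQ = 589.3 − 469 = 120.3; midpoint Q̄ = (469 + 589.3)/2 = 529.15.
ΔI = 74190 − 63050 = 11140; midpoint Ī = (63050 + 74190)/2 = 68620.
η = (ΔQ/Q̄) ÷ (ΔI/Ī) = (120.3/529.15) ÷ (11140/68620) = 1.400.
η > 1 ⇒ luxury.

1.400 (luxury)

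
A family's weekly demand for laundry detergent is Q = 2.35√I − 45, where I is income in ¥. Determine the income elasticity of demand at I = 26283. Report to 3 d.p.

At I = 26283: Q = 335.983.
dQ/dI = 2.35/(2√I) = 0.0072477 at this income.
η = (dQ/dI)·(I/Q) = 0.0072477 × (26283/335.983) = 0.567.

0.567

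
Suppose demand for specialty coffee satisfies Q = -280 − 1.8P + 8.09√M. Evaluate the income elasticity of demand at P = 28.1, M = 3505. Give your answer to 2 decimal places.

At P = 28.1, M = 3505: Q = 148.373.
Holding P constant, ∂Q/∂M = 8.09/(2√M) = 0.0683242.
η_M = (∂Q/∂M)·(M/Q) = 0.0683242 × (3505/148.373) = 1.61.

1.61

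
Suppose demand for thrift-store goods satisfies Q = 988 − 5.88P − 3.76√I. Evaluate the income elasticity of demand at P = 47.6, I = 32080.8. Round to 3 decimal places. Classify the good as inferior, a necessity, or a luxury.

At P = 47.6, I = 32080.8: Q = 34.654.
Holding P constant, ∂Q/∂I = -3.76/(2√I) = -0.0104963.
η_I = (∂Q/∂I)·(I/Q) = -0.0104963 × (32080.8/34.654) = -9.717.
Since η < 0, this is an inferior good.

-9.717 (inferior good)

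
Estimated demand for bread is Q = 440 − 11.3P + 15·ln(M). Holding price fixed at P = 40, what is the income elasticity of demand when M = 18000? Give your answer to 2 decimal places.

At P = 40, M = 18000: Q = 134.972.
Holding P constant, ∂Q/∂M = 15/M = 0.000833333.
η_M = (∂Q/∂M)·(M/Q) = 0.000833333 × (18000/134.972) = 0.11.

0.11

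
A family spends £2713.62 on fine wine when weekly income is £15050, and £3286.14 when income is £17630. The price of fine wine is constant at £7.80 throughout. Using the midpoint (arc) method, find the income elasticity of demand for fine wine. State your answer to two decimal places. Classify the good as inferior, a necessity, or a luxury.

With a constant price, Q₁ = 2713.62/7.80 = 347.900 and Q₂ = 3286.14/7.80 = 421.300 (equivalently, work directly with expenditure since P cancels).
Midpoint %ΔQ = (3286.14 − 2713.62)/2999.88 = 0.19085; midpoint %ΔI = (17630 − 15050)/16340 = 0.15789.
η = 0.19085 / 0.15789 = 1.21.
η > 1 ⇒ luxury.

1.21 (luxury)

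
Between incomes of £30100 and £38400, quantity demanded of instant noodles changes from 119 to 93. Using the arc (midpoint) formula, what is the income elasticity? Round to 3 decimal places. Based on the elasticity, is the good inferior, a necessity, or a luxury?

-1.012 (inferior good)

ΔQ = 93 − 119 = -26; midpoint Q̄ = (119 + 93)/2 = 106.
ΔI = 38400 − 30100 = 8300; midpoint Ī = (30100 + 38400)/2 = 34250.
η = (ΔQ/Q̄) ÷ (ΔI/Ī) = (-26/106) ÷ (8300/34250) = -1.012.
η < 0 ⇒ inferior good.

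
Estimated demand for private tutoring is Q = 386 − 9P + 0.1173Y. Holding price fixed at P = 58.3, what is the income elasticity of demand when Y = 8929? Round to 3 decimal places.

At P = 58.3, Y = 8929: Q = 908.672.
Holding P constant, ∂Q/∂Y = 0.1173.
η_Y = (∂Q/∂Y)·(Y/Q) = 0.1173 × (8929/908.672) = 1.153.

1.153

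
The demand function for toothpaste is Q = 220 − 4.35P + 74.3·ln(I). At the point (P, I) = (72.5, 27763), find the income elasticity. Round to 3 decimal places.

0.112

At P = 72.5, I = 27763: Q = 664.822.
Holding P constant, ∂Q/∂I = 74.3/I = 0.00267622.
η_I = (∂Q/∂I)·(I/Q) = 0.00267622 × (27763/664.822) = 0.112.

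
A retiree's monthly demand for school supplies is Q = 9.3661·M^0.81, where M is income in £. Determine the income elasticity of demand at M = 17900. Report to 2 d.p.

0.81

For Q = A·M^β the income elasticity is constant and equal to β.
Here β = 0.81, so η = 0.81.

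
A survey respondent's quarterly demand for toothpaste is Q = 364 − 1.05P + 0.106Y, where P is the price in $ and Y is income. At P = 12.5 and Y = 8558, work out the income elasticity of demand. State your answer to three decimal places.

0.721

At P = 12.5, Y = 8558: Q = 1258.023.
Holding P constant, ∂Q/∂Y = 0.106.
η_Y = (∂Q/∂Y)·(Y/Q) = 0.106 × (8558/1258.023) = 0.721.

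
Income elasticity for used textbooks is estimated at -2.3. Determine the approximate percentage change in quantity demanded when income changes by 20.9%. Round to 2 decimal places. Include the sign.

-48.07%

%ΔQ ≈ η × %ΔI = -2.3 × 20.9% = -48.07%.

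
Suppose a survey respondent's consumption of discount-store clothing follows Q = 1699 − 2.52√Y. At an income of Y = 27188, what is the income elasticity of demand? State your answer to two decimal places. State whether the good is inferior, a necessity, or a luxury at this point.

At Y = 27188: Q = 1283.483.
dQ/dY = -2.52/(2√Y) = -0.00764156 at this income.
η = (dQ/dY)·(Y/Q) = -0.00764156 × (27188/1283.483) = -0.16.
Since η < 0, the good is an inferior good.

-0.16 (inferior good)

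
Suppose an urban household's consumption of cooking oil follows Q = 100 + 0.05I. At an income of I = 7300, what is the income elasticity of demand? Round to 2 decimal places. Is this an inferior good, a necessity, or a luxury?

0.78 (necessity)

At I = 7300: Q = 465.000.
dQ/dI = 0.05.
η = (dQ/dI)·(I/Q) = 0.05 × (7300/465.000) = 0.78.
Since 0 < η < 1, the good is a necessity.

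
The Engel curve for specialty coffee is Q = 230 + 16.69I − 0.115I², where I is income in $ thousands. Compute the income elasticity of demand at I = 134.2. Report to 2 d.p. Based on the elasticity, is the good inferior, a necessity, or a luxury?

At I = 134.2: Q = 398.6894.
dQ/dI = 16.69 − 0.23I = -14.17600.
η = (dQ/dI)·(I/Q) = -14.17600 × (134.2/398.6894) = -4.77.
η < 0 ⇒ inferior good.

-4.77 (inferior good)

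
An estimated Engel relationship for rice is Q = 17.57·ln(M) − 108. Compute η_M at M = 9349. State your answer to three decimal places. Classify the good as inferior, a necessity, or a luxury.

At M = 9349: Q = 52.643.
dQ/dM = 17.57/M = 0.00187935 at this income.
η = (dQ/dM)·(M/Q) = 0.00187935 × (9349/52.643) = 0.334.
Since 0 < η < 1, the good is a necessity.

0.334 (necessity)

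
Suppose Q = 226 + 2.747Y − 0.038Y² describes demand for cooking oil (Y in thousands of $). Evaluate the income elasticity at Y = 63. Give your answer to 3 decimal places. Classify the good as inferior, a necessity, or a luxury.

-0.518 (inferior good)

At Y = 63: Q = 248.2390.
dQ/dY = 2.747 − 0.076Y = -2.04100.
η = (dQ/dY)·(Y/Q) = -2.04100 × (63/248.2390) = -0.518.
η < 0 ⇒ inferior good.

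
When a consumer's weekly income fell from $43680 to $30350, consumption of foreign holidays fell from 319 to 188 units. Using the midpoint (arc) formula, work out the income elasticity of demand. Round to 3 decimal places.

ΔQ = 188 − 319 = -131; midpoint Q̄ = (319 + 188)/2 = 253.5.
ΔI = 30350 − 43680 = -13330; midpoint Ī = (43680 + 30350)/2 = 37015.
η = (ΔQ/Q̄) ÷ (ΔI/Ī) = (-131/253.5) ÷ (-13330/37015) = 1.435.

1.435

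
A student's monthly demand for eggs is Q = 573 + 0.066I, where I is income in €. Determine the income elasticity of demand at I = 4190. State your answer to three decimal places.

At I = 4190: Q = 849.540.
dQ/dI = 0.066.
η = (dQ/dI)·(I/Q) = 0.066 × (4190/849.540) = 0.326.

0.326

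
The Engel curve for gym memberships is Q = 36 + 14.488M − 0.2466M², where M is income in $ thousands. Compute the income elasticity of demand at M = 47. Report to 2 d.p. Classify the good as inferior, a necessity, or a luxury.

At M = 47: Q = 172.1966.
dQ/dM = 14.488 − 0.4932M = -8.69240.
η = (dQ/dM)·(M/Q) = -8.69240 × (47/172.1966) = -2.37.
η < 0 ⇒ inferior good.

-2.37 (inferior good)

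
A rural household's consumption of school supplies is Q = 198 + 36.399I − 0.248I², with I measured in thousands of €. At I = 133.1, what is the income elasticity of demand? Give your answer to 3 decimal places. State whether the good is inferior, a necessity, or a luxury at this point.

-6.072 (inferior good)

At I = 133.1: Q = 649.2356.
dQ/dI = 36.399 − 0.496I = -29.61860.
η = (dQ/dI)·(I/Q) = -29.61860 × (133.1/649.2356) = -6.072.
η < 0 ⇒ inferior good.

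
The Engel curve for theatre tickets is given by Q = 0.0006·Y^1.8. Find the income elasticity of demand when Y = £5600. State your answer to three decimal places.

1.800

For Q = A·Y^β the income elasticity is constant and equal to β.
Here β = 1.8, so η = 1.800.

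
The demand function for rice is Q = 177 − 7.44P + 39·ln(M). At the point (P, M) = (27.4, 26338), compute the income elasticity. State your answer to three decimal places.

0.105

At P = 27.4, M = 26338: Q = 370.116.
Holding P constant, ∂Q/∂M = 39/M = 0.00148075.
η_M = (∂Q/∂M)·(M/Q) = 0.00148075 × (26338/370.116) = 0.105.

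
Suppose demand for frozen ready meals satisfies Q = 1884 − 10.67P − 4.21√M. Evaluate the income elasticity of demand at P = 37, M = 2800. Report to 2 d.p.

At P = 37, M = 2800: Q = 1266.438.
Holding P constant, ∂Q/∂M = -4.21/(2√M) = -0.0397808.
η_M = (∂Q/∂M)·(M/Q) = -0.0397808 × (2800/1266.438) = -0.09.

-0.09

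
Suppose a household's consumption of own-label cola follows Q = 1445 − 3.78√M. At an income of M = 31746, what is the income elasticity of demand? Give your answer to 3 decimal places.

-0.436

At M = 31746: Q = 771.502.
dQ/dM = -3.78/(2√M) = -0.0106076 at this income.
η = (dQ/dM)·(M/Q) = -0.0106076 × (31746/771.502) = -0.436.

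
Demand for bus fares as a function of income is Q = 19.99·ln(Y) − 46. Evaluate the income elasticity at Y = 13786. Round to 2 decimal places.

0.14

At Y = 13786: Q = 144.533.
dQ/dY = 19.99/Y = 0.00145002 at this income.
η = (dQ/dY)·(Y/Q) = 0.00145002 × (13786/144.533) = 0.14.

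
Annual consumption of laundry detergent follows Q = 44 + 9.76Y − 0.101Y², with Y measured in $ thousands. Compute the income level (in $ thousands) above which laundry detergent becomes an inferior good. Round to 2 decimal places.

48.32

dQ/dY = 9.76 − 0.202Y.
The good is inferior where dQ/dY < 0. Setting dQ/dY = 0 gives Y = 9.76 / 0.202 = 48.32.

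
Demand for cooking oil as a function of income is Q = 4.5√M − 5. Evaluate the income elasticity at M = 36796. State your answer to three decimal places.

At M = 36796: Q = 858.203.
dQ/dM = 4.5/(2√M) = 0.0117296 at this income.
η = (dQ/dM)·(M/Q) = 0.0117296 × (36796/858.203) = 0.503.

0.503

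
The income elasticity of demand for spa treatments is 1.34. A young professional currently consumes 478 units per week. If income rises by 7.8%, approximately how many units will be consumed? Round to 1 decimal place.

528.0

%ΔQ ≈ η × %ΔI = 1.34 × 7.8% = 10.452%.
New Q ≈ 478 × (1 + 0.10452) = 528.0.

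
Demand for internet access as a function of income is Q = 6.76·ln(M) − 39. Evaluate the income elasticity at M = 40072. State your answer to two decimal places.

0.21

At M = 40072: Q = 32.645.
dQ/dM = 6.76/M = 0.000168696 at this income.
η = (dQ/dM)·(M/Q) = 0.000168696 × (40072/32.645) = 0.21.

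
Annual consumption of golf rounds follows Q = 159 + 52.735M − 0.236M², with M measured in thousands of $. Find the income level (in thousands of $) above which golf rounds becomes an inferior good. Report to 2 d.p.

dQ/dM = 52.735 − 0.472M.
The good is inferior where dQ/dM < 0. Setting dQ/dM = 0 gives M = 52.735 / 0.472 = 111.73.

111.73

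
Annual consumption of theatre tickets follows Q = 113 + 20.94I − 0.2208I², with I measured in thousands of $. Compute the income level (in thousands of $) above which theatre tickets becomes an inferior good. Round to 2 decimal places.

dQ/dI = 20.94 − 0.4416I.
The good is inferior where dQ/dI < 0. Setting dQ/dI = 0 gives I = 20.94 / 0.4416 = 47.42.

47.42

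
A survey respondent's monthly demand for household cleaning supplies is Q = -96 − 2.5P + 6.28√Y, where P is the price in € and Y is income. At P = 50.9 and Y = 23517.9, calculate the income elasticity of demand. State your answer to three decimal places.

0.651

At P = 50.9, Y = 23517.9: Q = 739.822.
Holding P constant, ∂Q/∂Y = 6.28/(2√Y) = 0.0204753.
η_Y = (∂Q/∂Y)·(Y/Q) = 0.0204753 × (23517.9/739.822) = 0.651.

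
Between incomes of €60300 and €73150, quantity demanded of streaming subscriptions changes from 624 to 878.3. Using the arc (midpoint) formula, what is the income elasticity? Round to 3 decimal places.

ΔQ = 878.3 − 624 = 254.3; midpoint Q̄ = (624 + 878.3)/2 = 751.15.
ΔI = 73150 − 60300 = 12850; midpoint Ī = (60300 + 73150)/2 = 66725.
η = (ΔQ/Q̄) ÷ (ΔI/Ī) = (254.3/751.15) ÷ (12850/66725) = 1.758.

1.758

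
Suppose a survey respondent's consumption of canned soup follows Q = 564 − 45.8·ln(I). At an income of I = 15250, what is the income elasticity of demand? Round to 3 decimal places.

At I = 15250: Q = 122.839.
dQ/dI = -45.8/I = -0.00300328 at this income.
η = (dQ/dI)·(I/Q) = -0.00300328 × (15250/122.839) = -0.373.

-0.373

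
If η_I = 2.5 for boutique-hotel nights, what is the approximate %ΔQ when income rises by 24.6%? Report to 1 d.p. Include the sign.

61.5%

%ΔQ ≈ η × %ΔI = 2.5 × 24.6% = 61.5%.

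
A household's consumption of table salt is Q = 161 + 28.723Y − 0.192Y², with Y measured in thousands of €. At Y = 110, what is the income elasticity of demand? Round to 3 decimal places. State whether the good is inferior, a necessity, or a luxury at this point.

At Y = 110: Q = 997.3300.
dQ/dY = 28.723 − 0.384Y = -13.51700.
η = (dQ/dY)·(Y/Q) = -13.51700 × (110/997.3300) = -1.491.
η < 0 ⇒ inferior good.

-1.491 (inferior good)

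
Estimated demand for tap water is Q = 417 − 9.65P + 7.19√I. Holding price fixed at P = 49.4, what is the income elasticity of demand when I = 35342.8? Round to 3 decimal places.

0.523

At P = 49.4, I = 35342.8: Q = 1291.987.
Holding P constant, ∂Q/∂I = 7.19/(2√I) = 0.0191227.
η_I = (∂Q/∂I)·(I/Q) = 0.0191227 × (35342.8/1291.987) = 0.523.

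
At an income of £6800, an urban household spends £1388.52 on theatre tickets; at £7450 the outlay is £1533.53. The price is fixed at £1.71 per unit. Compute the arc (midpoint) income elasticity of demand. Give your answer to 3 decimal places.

1.088

With a constant price, Q₁ = 1388.52/1.71 = 812.000 and Q₂ = 1533.53/1.71 = 896.801 (equivalently, work directly with expenditure since P cancels).
Midpoint %ΔQ = (1533.53 − 1388.52)/1461.03 = 0.09925; midpoint %ΔI = (7450 − 6800)/7125 = 0.09123.
η = 0.09925 / 0.09123 = 1.088.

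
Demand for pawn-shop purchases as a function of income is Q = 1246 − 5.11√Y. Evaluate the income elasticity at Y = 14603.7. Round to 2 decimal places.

-0.49

At Y = 14603.7: Q = 628.478.
dQ/dY = -5.11/(2√Y) = -0.0211427 at this income.
η = (dQ/dY)·(Y/Q) = -0.0211427 × (14603.7/628.478) = -0.49.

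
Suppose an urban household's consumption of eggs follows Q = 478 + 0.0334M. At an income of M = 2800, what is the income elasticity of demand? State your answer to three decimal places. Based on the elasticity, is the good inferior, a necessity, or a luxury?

At M = 2800: Q = 571.520.
dQ/dM = 0.0334.
η = (dQ/dM)·(M/Q) = 0.0334 × (2800/571.520) = 0.164.
Since 0 < η < 1, the good is a necessity.

0.164 (necessity)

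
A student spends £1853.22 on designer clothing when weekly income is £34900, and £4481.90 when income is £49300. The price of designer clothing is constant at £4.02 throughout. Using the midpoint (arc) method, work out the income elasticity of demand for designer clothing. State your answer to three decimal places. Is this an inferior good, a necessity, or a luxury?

With a constant price, Q₁ = 1853.22/4.02 = 461.000 and Q₂ = 4481.90/4.02 = 1114.900 (equivalently, work directly with expenditure since P cancels).
Midpoint %ΔQ = (4481.90 − 1853.22)/3167.56 = 0.82988; midpoint %ΔI = (49300 − 34900)/42100 = 0.34204.
η = 0.82988 / 0.34204 = 2.426.
η > 1 ⇒ luxury.

2.426 (luxury)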